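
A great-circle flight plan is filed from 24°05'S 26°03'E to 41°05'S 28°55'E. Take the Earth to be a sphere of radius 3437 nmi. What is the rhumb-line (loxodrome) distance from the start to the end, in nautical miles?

1030 nmi

Δψ = ln[tan(π/4+φ₂/2)/tan(π/4+φ₁/2)] = -0.3545;  Δφ = -0.2967 rad,  Δλ = +0.0500 rad
q = Δφ/Δψ = 0.8370
d = R·√(Δφ² + q²Δλ²) = 3437·0.29965 = 1030 nmi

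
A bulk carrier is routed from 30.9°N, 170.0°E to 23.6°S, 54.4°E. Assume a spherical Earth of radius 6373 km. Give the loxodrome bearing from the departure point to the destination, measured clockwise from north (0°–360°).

Δψ = ln[tan(π/4+φ₂/2)/tan(π/4+φ₁/2)] = -0.9916
Δλ = -2.0176 rad (taken the short way round)
course = atan2(Δλ, Δψ) = 243.83°

243.8°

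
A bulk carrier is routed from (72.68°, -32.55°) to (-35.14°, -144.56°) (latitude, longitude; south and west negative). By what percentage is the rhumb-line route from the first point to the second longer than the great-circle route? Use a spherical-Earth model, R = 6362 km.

Great circle: σ = 2.2662 rad → d_gc = Rσ = 14417.7 km
Rhumb: Δφ = -1.8818, Δλ = -1.9549, Δψ = -2.5377, q = Δφ/Δψ = 0.7415 → d_rh = R√(Δφ²+q²Δλ²) = 15112.7 km
Excess = (15112.7 − 14417.7) / 14417.7 = 695.0 / 14417.7 = 4.82% ≈ 4.8%

4.8%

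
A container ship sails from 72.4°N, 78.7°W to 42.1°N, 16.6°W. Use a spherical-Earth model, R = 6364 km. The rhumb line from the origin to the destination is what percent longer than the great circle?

3.7%

Great circle: σ = 0.7317 rad → d_gc = Rσ = 4656.7 km
Rhumb: Δφ = -0.5288, Δλ = +1.0838, Δψ = -1.0541, q = Δφ/Δψ = 0.5017 → d_rh = R√(Δφ²+q²Δλ²) = 4827.3 km
Excess = (4827.3 − 4656.7) / 4656.7 = 170.6 / 4656.7 = 3.66% ≈ 3.7%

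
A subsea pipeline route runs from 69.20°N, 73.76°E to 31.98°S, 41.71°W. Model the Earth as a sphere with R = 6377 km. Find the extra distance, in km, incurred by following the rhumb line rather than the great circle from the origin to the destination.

696 km

Great circle: cos σ = sin φ₁ sin φ₂ + cos φ₁ cos φ₂ cos Δλ,  σ = 2.2455 rad → d_gc = 14319.3 km
Rhumb line: Δψ = -2.2850, q = Δφ/Δψ = 0.7728, d_rh = R√(Δφ²+q²Δλ²) = 15015.6 km
Excess = 15015.6 − 14319.3 = 696.3 ≈ 696 km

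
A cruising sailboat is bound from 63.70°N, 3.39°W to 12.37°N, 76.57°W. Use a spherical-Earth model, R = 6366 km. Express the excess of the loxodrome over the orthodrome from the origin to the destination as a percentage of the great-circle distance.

Great circle: σ = 1.2479 rad → d_gc = Rσ = 7944.3 km
Rhumb: Δφ = -0.8959, Δλ = -1.2772, Δψ = -1.2364, q = Δφ/Δψ = 0.7246 → d_rh = R√(Δφ²+q²Δλ²) = 8199.6 km
Excess = (8199.6 − 7944.3) / 7944.3 = 255.3 / 7944.3 = 3.21% ≈ 3.2%

3.2%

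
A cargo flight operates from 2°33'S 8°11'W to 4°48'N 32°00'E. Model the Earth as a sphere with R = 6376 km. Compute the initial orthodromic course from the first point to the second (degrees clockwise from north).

θ = atan2( sin Δλ·cos φ₂ ,  cos φ₁ sin φ₂ − sin φ₁ cos φ₂ cos Δλ )
  = atan2(+0.6430, +0.1175) = 79.65°

79.6°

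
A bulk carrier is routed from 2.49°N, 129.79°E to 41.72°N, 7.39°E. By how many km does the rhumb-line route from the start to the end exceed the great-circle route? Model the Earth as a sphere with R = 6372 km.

601 km

Great circle: cos σ = sin φ₁ sin φ₂ + cos φ₁ cos φ₂ cos Δλ,  σ = 1.9505 rad → d_gc = 12428.6 km
Rhumb line: Δψ = +0.7591, q = Δφ/Δψ = 0.9019, d_rh = R√(Δφ²+q²Δλ²) = 13029.7 km
Excess = 13029.7 − 12428.6 = 601.1 ≈ 601 km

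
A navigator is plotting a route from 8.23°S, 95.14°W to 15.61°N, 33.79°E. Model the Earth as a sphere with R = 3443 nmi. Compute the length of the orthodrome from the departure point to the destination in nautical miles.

7788 nmi

cos σ = sin φ₁ sin φ₂ + cos φ₁ cos φ₂ cos Δλ
      = sin(-8.23°)sin(15.61°) + cos(-8.23°)cos(15.61°)cos(128.93°) = -0.6375
σ = 129.604° → d = Rσ = 3443·2.26202 = 7788 nmi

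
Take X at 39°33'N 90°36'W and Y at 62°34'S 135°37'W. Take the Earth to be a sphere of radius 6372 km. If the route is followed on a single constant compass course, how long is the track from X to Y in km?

Δψ = ln[tan(π/4+φ₂/2)/tan(π/4+φ₁/2)] = -2.1629;  Δφ = -1.7823 rad,  Δλ = -0.7857 rad
q = Δφ/Δψ = 0.8240
d = R·√(Δφ² + q²Δλ²) = 6372·1.89622 = 12083 km

12083 km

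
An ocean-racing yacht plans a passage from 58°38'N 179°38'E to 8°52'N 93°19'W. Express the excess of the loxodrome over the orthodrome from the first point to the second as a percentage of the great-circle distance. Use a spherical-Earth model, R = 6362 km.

4.0%

Great circle: σ = 1.4121 rad → d_gc = Rσ = 8983.5 km
Rhumb: Δφ = -0.8686, Δλ = +1.5193, Δψ = -1.1148, q = Δφ/Δψ = 0.7791 → d_rh = R√(Δφ²+q²Δλ²) = 9340.8 km
Excess = (9340.8 − 8983.5) / 8983.5 = 357.3 / 8983.5 = 3.98% ≈ 4.0%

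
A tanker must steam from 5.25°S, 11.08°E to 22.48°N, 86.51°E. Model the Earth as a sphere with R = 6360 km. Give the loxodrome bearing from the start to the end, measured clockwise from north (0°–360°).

Δψ = ln[tan(π/4+φ₂/2)/tan(π/4+φ₁/2)] = +0.4946
Δλ = +1.3165 rad (taken the short way round)
course = atan2(Δλ, Δψ) = 69.41°

69.4°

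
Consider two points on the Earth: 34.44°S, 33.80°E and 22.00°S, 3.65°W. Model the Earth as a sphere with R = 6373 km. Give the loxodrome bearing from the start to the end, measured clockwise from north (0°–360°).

290.7°

Δψ = ln[tan(π/4+φ₂/2)/tan(π/4+φ₁/2)] = +0.2472
Δλ = -0.6536 rad (taken the short way round)
course = atan2(Δλ, Δψ) = 290.71°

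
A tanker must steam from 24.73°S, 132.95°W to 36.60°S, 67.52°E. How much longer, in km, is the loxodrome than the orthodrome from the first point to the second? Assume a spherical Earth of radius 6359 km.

Great circle: cos σ = sin φ₁ sin φ₂ + cos φ₁ cos φ₂ cos Δλ,  σ = 2.0194 rad → d_gc = 12841.4 km
Rhumb line: Δψ = -0.2416, q = Δφ/Δψ = 0.8575, d_rh = R√(Δφ²+q²Δλ²) = 15240.2 km
Excess = 15240.2 − 12841.4 = 2398.8 ≈ 2399 km

2399 km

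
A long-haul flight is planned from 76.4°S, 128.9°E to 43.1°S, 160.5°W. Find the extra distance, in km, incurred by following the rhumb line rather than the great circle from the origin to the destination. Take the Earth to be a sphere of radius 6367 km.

Great circle: cos σ = sin φ₁ sin φ₂ + cos φ₁ cos φ₂ cos Δλ,  σ = 0.7653 rad → d_gc = 4872.9 km
Rhumb line: Δψ = +1.2914, q = Δφ/Δψ = 0.4501, d_rh = R√(Δφ²+q²Δλ²) = 5114.8 km
Excess = 5114.8 − 4872.9 = 241.9 ≈ 242 km

242 km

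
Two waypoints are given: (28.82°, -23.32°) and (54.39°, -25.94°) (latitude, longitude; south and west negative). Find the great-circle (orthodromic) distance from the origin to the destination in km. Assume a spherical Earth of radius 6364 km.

Haversine: a = sin²(Δφ/2)+cos φ₁ cos φ₂ sin²(Δλ/2) = 0.04924;  σ = 2·atan2(√a,√(1−a))
σ = 25.641° → d = Rσ = 6364·0.44751 = 2848 km

2848 km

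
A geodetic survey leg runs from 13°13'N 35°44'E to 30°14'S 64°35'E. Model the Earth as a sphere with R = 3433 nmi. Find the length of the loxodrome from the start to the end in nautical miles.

3091 nmi

Δψ = ln[tan(π/4+φ₂/2)/tan(π/4+φ₁/2)] = -0.7868;  Δφ = -0.7583 rad,  Δλ = +0.5035 rad
q = Δφ/Δψ = 0.9639
d = R·√(Δφ² + q²Δλ²) = 3433·0.90036 = 3091 nmi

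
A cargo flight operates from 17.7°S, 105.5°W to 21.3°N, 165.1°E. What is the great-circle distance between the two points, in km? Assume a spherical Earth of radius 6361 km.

10636 km

Haversine: a = sin²(Δφ/2)+cos φ₁ cos φ₂ sin²(Δλ/2) = 0.55057;  σ = 2·atan2(√a,√(1−a))
σ = 95.805° → d = Rσ = 6361·1.67212 = 10636 km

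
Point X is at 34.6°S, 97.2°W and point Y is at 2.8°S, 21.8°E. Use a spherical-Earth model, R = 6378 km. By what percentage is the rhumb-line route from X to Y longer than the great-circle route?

3.2%

Great circle: σ = 1.9507 rad → d_gc = Rσ = 12441.7 km
Rhumb: Δφ = +0.5550, Δλ = +2.0769, Δψ = +0.5954, q = Δφ/Δψ = 0.9321 → d_rh = R√(Δφ²+q²Δλ²) = 12844.7 km
Excess = (12844.7 − 12441.7) / 12441.7 = 403.0 / 12441.7 = 3.24% ≈ 3.2%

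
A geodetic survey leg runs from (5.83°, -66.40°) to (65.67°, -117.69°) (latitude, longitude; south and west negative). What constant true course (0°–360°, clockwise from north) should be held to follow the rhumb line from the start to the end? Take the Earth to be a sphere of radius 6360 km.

328.0°

Δψ = ln[tan(π/4+φ₂/2)/tan(π/4+φ₁/2)] = +1.4325
Δλ = -0.8952 rad (taken the short way round)
course = atan2(Δλ, Δψ) = 328.00°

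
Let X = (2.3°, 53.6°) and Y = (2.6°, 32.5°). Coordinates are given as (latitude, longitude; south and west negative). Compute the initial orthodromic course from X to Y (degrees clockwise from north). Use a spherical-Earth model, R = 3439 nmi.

θ = atan2( sin Δλ·cos φ₂ ,  cos φ₁ sin φ₂ − sin φ₁ cos φ₂ cos Δλ )
  = atan2(-0.3596, +0.0079) = 271.26°

271.3°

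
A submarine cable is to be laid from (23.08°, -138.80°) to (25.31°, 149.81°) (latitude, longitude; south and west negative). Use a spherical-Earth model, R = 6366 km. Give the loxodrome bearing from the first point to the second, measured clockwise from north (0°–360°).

272.0°

Δψ = ln[tan(π/4+φ₂/2)/tan(π/4+φ₁/2)] = +0.0427
Δλ = -1.2460 rad (taken the short way round)
course = atan2(Δλ, Δψ) = 271.96°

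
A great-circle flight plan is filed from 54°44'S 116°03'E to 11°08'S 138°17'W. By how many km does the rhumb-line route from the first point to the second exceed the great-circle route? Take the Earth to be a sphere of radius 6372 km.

Great circle: cos σ = sin φ₁ sin φ₂ + cos φ₁ cos φ₂ cos Δλ,  σ = 1.5661 rad → d_gc = 9979.3 km
Rhumb line: Δψ = +0.9506, q = Δφ/Δψ = 0.8005, d_rh = R√(Δφ²+q²Δλ²) = 10583.3 km
Excess = 10583.3 − 9979.3 = 604.0 ≈ 604 km

604 km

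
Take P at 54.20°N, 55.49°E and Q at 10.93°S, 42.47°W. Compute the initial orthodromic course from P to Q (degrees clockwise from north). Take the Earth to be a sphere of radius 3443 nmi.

270.0°

θ = atan2( sin Δλ·cos φ₂ ,  cos φ₁ sin φ₂ − sin φ₁ cos φ₂ cos Δλ )
  = atan2(-0.9724, -0.0006) = 269.96°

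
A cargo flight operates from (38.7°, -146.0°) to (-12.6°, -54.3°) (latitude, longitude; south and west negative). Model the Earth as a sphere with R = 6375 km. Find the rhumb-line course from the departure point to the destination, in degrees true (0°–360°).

Meridional parts: M(φ₁)=+0.7336, M(φ₂)=-0.2217 → ΔM = -0.9553;  Δλ = +1.6005 rad
tan C = Δλ / ΔM = -1.6754 → C = 120.83°

120.8°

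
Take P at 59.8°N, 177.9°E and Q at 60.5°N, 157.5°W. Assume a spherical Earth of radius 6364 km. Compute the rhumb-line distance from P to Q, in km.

Rhumb course C = atan2(Δλ, Δψ) with Δψ = ln[tan(π/4+φ₂/2)/tan(π/4+φ₁/2)] = +0.0245, Δλ = +0.4294 → C = 86.73°
d = R·|Δφ| / |cos C| = 6364·0.01222 / 0.05708 = 1362 km

1362 km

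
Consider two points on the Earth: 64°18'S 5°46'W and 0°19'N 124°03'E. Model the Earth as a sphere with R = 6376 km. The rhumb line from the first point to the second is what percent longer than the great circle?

Great circle: σ = 1.8574 rad → d_gc = Rσ = 11842.6 km
Rhumb: Δφ = +1.1278, Δλ = +2.2657, Δψ = +1.4834, q = Δφ/Δψ = 0.7602 → d_rh = R√(Δφ²+q²Δλ²) = 13127.2 km
Excess = (13127.2 − 11842.6) / 11842.6 = 1284.6 / 11842.6 = 10.847% ≈ 10.8%

10.8%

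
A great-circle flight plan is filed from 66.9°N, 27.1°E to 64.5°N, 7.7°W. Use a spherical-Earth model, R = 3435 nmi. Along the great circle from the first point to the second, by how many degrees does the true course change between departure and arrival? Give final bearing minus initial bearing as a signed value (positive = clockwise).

At departure: θ₁ = atan2(sin Δλ cos φ₂, cos φ₁ sin φ₂ − sin φ₁ cos φ₂ cos Δλ) = 276.72°
At arrival: θ₂ = atan2(sin Δλ cos φ₁, −cos φ₂ sin φ₁ + sin φ₂ cos φ₁ cos Δλ) = 244.83°
Δθ = θ₂ − θ₁ = -31.9°

-31.9°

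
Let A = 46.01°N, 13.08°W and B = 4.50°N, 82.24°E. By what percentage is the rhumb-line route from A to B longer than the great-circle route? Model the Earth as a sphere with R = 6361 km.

Great circle: σ = 1.5785 rad → d_gc = Rσ = 10041.1 km
Rhumb: Δφ = -0.7245, Δλ = +1.6636, Δψ = -0.8279, q = Δφ/Δψ = 0.8751 → d_rh = R√(Δφ²+q²Δλ²) = 10343.9 km
Excess = (10343.9 − 10041.1) / 10041.1 = 302.8 / 10041.1 = 3.02% ≈ 3.0%

3.0%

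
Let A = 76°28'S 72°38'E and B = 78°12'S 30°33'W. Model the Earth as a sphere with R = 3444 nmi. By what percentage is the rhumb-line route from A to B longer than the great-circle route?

Great circle: σ = 0.3459 rad → d_gc = Rσ = 1191.2 nmi
Rhumb: Δφ = -0.0303, Δλ = -1.8009, Δψ = -0.1382, q = Δφ/Δψ = 0.2189 → d_rh = R√(Δφ²+q²Δλ²) = 1361.9 nmi
Excess = (1361.9 − 1191.2) / 1191.2 = 170.7 / 1191.2 = 14.33% ≈ 14.3%

14.3%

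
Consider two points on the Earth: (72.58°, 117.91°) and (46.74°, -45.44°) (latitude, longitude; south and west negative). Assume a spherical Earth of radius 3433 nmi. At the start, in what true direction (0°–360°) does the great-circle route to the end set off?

θ = atan2( sin Δλ·cos φ₂ ,  cos φ₁ sin φ₂ − sin φ₁ cos φ₂ cos Δλ )
  = atan2(-0.1964, +0.8445) = 346.91°

346.9°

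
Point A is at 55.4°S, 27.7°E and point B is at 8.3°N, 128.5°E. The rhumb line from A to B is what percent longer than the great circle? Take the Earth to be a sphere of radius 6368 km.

3.5%

Great circle: σ = 1.7968 rad → d_gc = Rσ = 11442.2 km
Rhumb: Δφ = +1.1118, Δλ = +1.7593, Δψ = +1.3118, q = Δφ/Δψ = 0.8475 → d_rh = R√(Δφ²+q²Δλ²) = 11843.6 km
Excess = (11843.6 − 11442.2) / 11442.2 = 401.4 / 11442.2 = 3.51% ≈ 3.5%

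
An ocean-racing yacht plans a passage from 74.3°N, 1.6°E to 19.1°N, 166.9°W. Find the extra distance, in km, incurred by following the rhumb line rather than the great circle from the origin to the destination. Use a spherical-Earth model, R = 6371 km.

2996 km

Great circle: cos σ = sin φ₁ sin φ₂ + cos φ₁ cos φ₂ cos Δλ,  σ = 1.5063 rad → d_gc = 9596.7 km
Rhumb line: Δψ = -1.6417, q = Δφ/Δψ = 0.5868, d_rh = R√(Δφ²+q²Δλ²) = 12592.4 km
Excess = 12592.4 − 9596.7 = 2995.7 ≈ 2996 km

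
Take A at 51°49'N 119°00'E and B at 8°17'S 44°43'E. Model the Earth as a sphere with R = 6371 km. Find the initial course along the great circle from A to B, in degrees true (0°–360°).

θ = atan2( sin Δλ·cos φ₂ ,  cos φ₁ sin φ₂ − sin φ₁ cos φ₂ cos Δλ )
  = atan2(-0.9526, -0.2998) = 252.53°

252.5°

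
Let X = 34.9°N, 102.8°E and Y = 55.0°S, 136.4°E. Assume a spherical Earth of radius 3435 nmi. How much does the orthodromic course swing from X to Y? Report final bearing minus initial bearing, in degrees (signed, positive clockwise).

-8.5°

Initial bearing θ₁ = atan2(sin Δλ cos φ₂, cos φ₁ sin φ₂ − sin φ₁ cos φ₂ cos Δλ) = 161.44°
Final bearing θ₂ = (initial bearing from the destination back to the start) + 180° = 152.92°
Δθ = θ₂ − θ₁ = -8.5°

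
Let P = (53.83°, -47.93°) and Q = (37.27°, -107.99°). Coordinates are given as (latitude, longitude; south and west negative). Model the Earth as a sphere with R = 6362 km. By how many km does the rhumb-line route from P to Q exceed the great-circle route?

123 km

Great circle: cos σ = sin φ₁ sin φ₂ + cos φ₁ cos φ₂ cos Δλ,  σ = 0.7623 rad → d_gc = 4849.61 km
Rhumb line: Δψ = -0.4172, q = Δφ/Δψ = 0.6927, d_rh = R√(Δφ²+q²Δλ²) = 4972.14 km
Excess = 4972.14 − 4849.61 = 122.53 ≈ 123 km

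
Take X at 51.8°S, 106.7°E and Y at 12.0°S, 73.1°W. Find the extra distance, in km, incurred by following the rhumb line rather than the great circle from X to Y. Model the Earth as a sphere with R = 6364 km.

Great circle: cos σ = sin φ₁ sin φ₂ + cos φ₁ cos φ₂ cos Δλ,  σ = 2.0281 rad → d_gc = 12906.6 km
Rhumb line: Δψ = +0.8495, q = Δφ/Δψ = 0.8177, d_rh = R√(Δφ²+q²Δλ²) = 16917.8 km
Excess = 16917.8 − 12906.6 = 4011.2 ≈ 4011 km

4011 km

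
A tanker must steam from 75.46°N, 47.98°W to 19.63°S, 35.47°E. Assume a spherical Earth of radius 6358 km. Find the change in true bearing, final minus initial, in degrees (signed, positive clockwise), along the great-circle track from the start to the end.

+63.5°

Initial bearing θ₁ = atan2(sin Δλ cos φ₂, cos φ₁ sin φ₂ − sin φ₁ cos φ₂ cos Δλ) = 101.38°
Final bearing θ₂ = (initial bearing from the destination back to the start) + 180° = 164.85°
Δθ = θ₂ − θ₁ = +63.5°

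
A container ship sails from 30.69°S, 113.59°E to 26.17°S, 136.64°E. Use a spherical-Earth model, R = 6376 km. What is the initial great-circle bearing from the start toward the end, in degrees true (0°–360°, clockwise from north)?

83.1°

θ = atan2( sin Δλ·cos φ₂ ,  cos φ₁ sin φ₂ − sin φ₁ cos φ₂ cos Δλ )
  = atan2(+0.3514, +0.0422) = 83.15°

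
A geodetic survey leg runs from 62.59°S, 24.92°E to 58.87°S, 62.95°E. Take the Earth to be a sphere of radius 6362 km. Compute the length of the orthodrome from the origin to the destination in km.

Haversine: a = sin²(Δφ/2)+cos φ₁ cos φ₂ sin²(Δλ/2) = 0.02632;  σ = 2·atan2(√a,√(1−a))
σ = 18.673° → d = Rσ = 6362·0.32590 = 2073 km

2073 km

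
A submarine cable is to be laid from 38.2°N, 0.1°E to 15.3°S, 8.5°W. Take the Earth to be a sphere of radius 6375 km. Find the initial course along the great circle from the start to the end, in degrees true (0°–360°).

θ = atan2( sin Δλ·cos φ₂ ,  cos φ₁ sin φ₂ − sin φ₁ cos φ₂ cos Δλ )
  = atan2(-0.1442, -0.7972) = 190.26°

190.3°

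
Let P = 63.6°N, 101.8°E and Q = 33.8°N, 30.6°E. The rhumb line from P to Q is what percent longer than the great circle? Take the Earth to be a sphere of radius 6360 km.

Great circle: σ = 0.9054 rad → d_gc = Rσ = 5758.5 km
Rhumb: Δφ = -0.5201, Δλ = -1.2427, Δψ = -0.8226, q = Δφ/Δψ = 0.6322 → d_rh = R√(Δφ²+q²Δλ²) = 5992.6 km
Excess = (5992.6 − 5758.5) / 5758.5 = 234.1 / 5758.5 = 4.07% ≈ 4.1%

4.1%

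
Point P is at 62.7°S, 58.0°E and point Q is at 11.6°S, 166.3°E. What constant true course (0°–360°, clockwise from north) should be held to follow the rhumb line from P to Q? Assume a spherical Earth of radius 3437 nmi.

57.3°

Meridional parts: M(φ₁)=-1.4153, M(φ₂)=-0.2039 → ΔM = +1.2115;  Δλ = +1.8902 rad
tan C = Δλ / ΔM = +1.5603 → C = 57.34°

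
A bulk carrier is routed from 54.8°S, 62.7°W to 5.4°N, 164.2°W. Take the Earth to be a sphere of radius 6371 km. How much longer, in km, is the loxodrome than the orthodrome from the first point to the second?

423 km

Great circle: cos σ = sin φ₁ sin φ₂ + cos φ₁ cos φ₂ cos Δλ,  σ = 1.7633 rad → d_gc = 11234.0 km
Rhumb line: Δψ = +1.2426, q = Δφ/Δψ = 0.8456, d_rh = R√(Δφ²+q²Δλ²) = 11657.1 km
Excess = 11657.1 − 11234.0 = 423.1 ≈ 423 km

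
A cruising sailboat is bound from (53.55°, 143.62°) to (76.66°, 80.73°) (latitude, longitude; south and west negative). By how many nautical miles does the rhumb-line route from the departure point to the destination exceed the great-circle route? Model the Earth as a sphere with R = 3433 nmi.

82 nmi

Great circle: cos σ = sin φ₁ sin φ₂ + cos φ₁ cos φ₂ cos Δλ,  σ = 0.5640 rad → d_gc = 1936.1 nmi
Rhumb line: Δψ = +1.0352, q = Δφ/Δψ = 0.3896, d_rh = R√(Δφ²+q²Δλ²) = 2018.2 nmi
Excess = 2018.2 − 1936.1 = 82.1 ≈ 82 nmi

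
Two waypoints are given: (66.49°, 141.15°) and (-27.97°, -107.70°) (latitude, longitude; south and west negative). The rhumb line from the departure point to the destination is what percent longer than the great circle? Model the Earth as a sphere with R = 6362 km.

4.3%

Great circle: σ = 2.1618 rad → d_gc = Rσ = 13753.4 km
Rhumb: Δφ = -1.6486, Δλ = +1.9399, Δψ = -2.0786, q = Δφ/Δψ = 0.7932 → d_rh = R√(Δφ²+q²Δλ²) = 14347.0 km
Excess = (14347.0 − 13753.4) / 13753.4 = 593.6 / 13753.4 = 4.32% ≈ 4.3%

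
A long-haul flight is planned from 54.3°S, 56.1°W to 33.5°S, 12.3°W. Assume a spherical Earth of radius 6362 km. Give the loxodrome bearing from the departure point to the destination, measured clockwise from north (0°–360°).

Δψ = ln[tan(π/4+φ₂/2)/tan(π/4+φ₁/2)] = +0.5120
Δλ = +0.7645 rad (taken the short way round)
course = atan2(Δλ, Δψ) = 56.19°

56.2°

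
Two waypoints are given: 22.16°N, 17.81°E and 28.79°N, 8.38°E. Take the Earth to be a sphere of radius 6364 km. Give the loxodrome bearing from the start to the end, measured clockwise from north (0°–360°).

Δψ = ln[tan(π/4+φ₂/2)/tan(π/4+φ₁/2)] = +0.1283
Δλ = -0.1646 rad (taken the short way round)
course = atan2(Δλ, Δψ) = 307.93°

307.9°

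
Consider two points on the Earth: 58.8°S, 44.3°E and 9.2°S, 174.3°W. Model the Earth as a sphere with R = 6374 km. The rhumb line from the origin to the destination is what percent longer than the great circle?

14.5%

Great circle: σ = 1.8368 rad → d_gc = Rσ = 11707.8 km
Rhumb: Δφ = +0.8657, Δλ = +2.4679, Δψ = +1.1145, q = Δφ/Δψ = 0.7767 → d_rh = R√(Δφ²+q²Δλ²) = 13406.2 km
Excess = (13406.2 − 11707.8) / 11707.8 = 1698.4 / 11707.8 = 14.51% ≈ 14.5%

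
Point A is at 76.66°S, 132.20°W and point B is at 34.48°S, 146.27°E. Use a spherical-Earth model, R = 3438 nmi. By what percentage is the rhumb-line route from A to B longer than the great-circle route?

Great circle: σ = 0.9535 rad → d_gc = Rσ = 3278.0 nmi
Rhumb: Δφ = +0.7362, Δλ = -1.4230, Δψ = +1.5043, q = Δφ/Δψ = 0.4894 → d_rh = R√(Δφ²+q²Δλ²) = 3484.0 nmi
Excess = (3484.0 − 3278.0) / 3278.0 = 206.0 / 3278.0 = 6.28% ≈ 6.3%

6.3%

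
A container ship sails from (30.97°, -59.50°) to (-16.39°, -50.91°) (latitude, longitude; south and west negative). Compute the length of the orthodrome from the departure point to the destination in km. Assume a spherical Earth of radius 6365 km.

5341 km

Haversine: a = sin²(Δφ/2)+cos φ₁ cos φ₂ sin²(Δλ/2) = 0.16592;  σ = 2·atan2(√a,√(1−a))
σ = 48.075° → d = Rσ = 6365·0.83906 = 5341 km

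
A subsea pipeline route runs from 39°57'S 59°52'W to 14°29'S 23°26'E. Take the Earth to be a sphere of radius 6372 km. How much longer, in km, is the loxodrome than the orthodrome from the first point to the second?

195 km

Great circle: cos σ = sin φ₁ sin φ₂ + cos φ₁ cos φ₂ cos Δλ,  σ = 1.3210 rad → d_gc = 8417.5 km
Rhumb line: Δψ = +0.5063, q = Δφ/Δψ = 0.8780, d_rh = R√(Δφ²+q²Δλ²) = 8612.5 km
Excess = 8612.5 − 8417.5 = 195.0 ≈ 195 km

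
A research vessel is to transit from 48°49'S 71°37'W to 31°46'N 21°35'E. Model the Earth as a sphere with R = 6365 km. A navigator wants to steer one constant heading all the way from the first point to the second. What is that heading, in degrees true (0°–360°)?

Δψ = ln[tan(π/4+φ₂/2)/tan(π/4+φ₁/2)] = +1.5642
Δλ = +1.6266 rad (taken the short way round)
course = atan2(Δλ, Δψ) = 46.12°

46.1°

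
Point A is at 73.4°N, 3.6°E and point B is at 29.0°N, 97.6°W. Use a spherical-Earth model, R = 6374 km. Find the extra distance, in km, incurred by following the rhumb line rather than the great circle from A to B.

690 km

Great circle: cos σ = sin φ₁ sin φ₂ + cos φ₁ cos φ₂ cos Δλ,  σ = 1.1417 rad → d_gc = 7277.0 km
Rhumb line: Δψ = -1.3957, q = Δφ/Δψ = 0.5552, d_rh = R√(Δφ²+q²Δλ²) = 7966.9 km
Excess = 7966.9 − 7277.0 = 689.9 ≈ 690 km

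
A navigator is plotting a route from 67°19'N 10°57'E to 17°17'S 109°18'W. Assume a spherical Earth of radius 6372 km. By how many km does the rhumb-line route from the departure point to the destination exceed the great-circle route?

915 km

Great circle: cos σ = sin φ₁ sin φ₂ + cos φ₁ cos φ₂ cos Δλ,  σ = 2.0484 rad → d_gc = 13052.2 km
Rhumb line: Δψ = -1.9129, q = Δφ/Δψ = 0.7719, d_rh = R√(Δφ²+q²Δλ²) = 13967.1 km
Excess = 13967.1 − 13052.2 = 914.9 ≈ 915 km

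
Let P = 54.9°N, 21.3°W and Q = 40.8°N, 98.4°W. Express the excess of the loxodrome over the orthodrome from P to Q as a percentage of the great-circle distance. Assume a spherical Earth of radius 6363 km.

Great circle: σ = 0.8870 rad → d_gc = Rσ = 5643.7 km
Rhumb: Δφ = -0.2461, Δλ = -1.3456, Δψ = -0.3700, q = Δφ/Δψ = 0.6652 → d_rh = R√(Δφ²+q²Δλ²) = 5907.0 km
Excess = (5907.0 − 5643.7) / 5643.7 = 263.3 / 5643.7 = 4.67% ≈ 4.7%

4.7%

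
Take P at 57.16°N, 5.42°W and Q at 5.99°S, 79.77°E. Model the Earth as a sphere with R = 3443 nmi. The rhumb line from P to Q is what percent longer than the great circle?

Great circle: σ = 1.6133 rad → d_gc = Rσ = 5554.5 nmi
Rhumb: Δφ = -1.1022, Δλ = +1.4868, Δψ = -1.3265, q = Δφ/Δψ = 0.8309 → d_rh = R√(Δφ²+q²Δλ²) = 5700.1 nmi
Excess = (5700.1 − 5554.5) / 5554.5 = 145.6 / 5554.5 = 2.62% ≈ 2.6%

2.6%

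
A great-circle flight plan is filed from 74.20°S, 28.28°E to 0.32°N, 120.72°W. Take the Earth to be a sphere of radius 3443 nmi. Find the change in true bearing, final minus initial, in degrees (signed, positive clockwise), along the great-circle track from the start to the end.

+139.7°

At departure: θ₁ = atan2(sin Δλ cos φ₂, cos φ₁ sin φ₂ − sin φ₁ cos φ₂ cos Δλ) = 212.03°
At arrival: θ₂ = atan2(sin Δλ cos φ₁, −cos φ₂ sin φ₁ + sin φ₂ cos φ₁ cos Δλ) = 351.70°
Δθ = θ₂ − θ₁ = +139.7°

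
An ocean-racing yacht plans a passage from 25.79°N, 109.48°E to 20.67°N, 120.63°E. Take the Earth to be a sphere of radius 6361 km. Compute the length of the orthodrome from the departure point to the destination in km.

1271 km

cos σ = sin φ₁ sin φ₂ + cos φ₁ cos φ₂ cos Δλ
      = sin(25.79°)sin(20.67°) + cos(25.79°)cos(20.67°)cos(11.15°) = 0.9801
σ = 11.447° → d = Rσ = 6361·0.19979 = 1271 km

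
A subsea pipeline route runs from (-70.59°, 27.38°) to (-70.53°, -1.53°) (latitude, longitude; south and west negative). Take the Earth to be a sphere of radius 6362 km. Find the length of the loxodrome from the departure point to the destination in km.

1068 km

Δψ = ln[tan(π/4+φ₂/2)/tan(π/4+φ₁/2)] = +0.0031;  Δφ = +0.0010 rad,  Δλ = -0.5046 rad
q = Δφ/Δψ = 0.3328
d = R·√(Δφ² + q²Δλ²) = 6362·0.16794 = 1068 km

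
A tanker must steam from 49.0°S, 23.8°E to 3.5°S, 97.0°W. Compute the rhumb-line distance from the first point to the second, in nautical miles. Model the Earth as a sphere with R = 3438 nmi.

6810 nmi

Rhumb course C = atan2(Δλ, Δψ) with Δψ = ln[tan(π/4+φ₂/2)/tan(π/4+φ₁/2)] = +0.9227, Δλ = -2.1084 → C = 293.64°
d = R·|Δφ| / |cos C| = 3438·0.79412 / 0.40092 = 6810 nmi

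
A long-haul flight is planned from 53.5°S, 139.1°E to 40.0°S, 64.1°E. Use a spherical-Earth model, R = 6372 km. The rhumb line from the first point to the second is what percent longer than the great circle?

4.2%

Great circle: σ = 0.8832 rad → d_gc = Rσ = 5628.1 km
Rhumb: Δφ = +0.2356, Δλ = -1.3090, Δψ = +0.3465, q = Δφ/Δψ = 0.6800 → d_rh = R√(Δφ²+q²Δλ²) = 5867.0 km
Excess = (5867.0 − 5628.1) / 5628.1 = 238.9 / 5628.1 = 4.24% ≈ 4.2%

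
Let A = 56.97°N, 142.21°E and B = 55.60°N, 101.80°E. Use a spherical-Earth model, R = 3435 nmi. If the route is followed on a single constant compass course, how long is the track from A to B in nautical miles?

Rhumb course C = atan2(Δλ, Δψ) with Δψ = ln[tan(π/4+φ₂/2)/tan(π/4+φ₁/2)] = -0.0431, Δλ = -0.7053 → C = 266.50°
d = R·|Δφ| / |cos C| = 3435·0.02391 / 0.06097 = 1347 nmi

1347 nmi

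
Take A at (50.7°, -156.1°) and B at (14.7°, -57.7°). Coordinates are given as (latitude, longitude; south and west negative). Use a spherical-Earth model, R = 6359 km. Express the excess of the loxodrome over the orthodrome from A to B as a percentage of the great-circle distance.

Great circle: σ = 1.4637 rad → d_gc = Rσ = 9307.8 km
Rhumb: Δφ = -0.6283, Δλ = +1.7174, Δψ = -0.7704, q = Δφ/Δψ = 0.8156 → d_rh = R√(Δφ²+q²Δλ²) = 9761.9 km
Excess = (9761.9 − 9307.8) / 9307.8 = 454.1 / 9307.8 = 4.88% ≈ 4.9%

4.9%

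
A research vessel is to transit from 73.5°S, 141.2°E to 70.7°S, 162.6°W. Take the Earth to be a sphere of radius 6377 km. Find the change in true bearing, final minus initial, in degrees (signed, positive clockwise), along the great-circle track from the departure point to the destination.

At departure: θ₁ = atan2(sin Δλ cos φ₂, cos φ₁ sin φ₂ − sin φ₁ cos φ₂ cos Δλ) = 108.47°
At arrival: θ₂ = atan2(sin Δλ cos φ₁, −cos φ₂ sin φ₁ + sin φ₂ cos φ₁ cos Δλ) = 54.59°
Δθ = θ₂ − θ₁ = -53.9°

-53.9°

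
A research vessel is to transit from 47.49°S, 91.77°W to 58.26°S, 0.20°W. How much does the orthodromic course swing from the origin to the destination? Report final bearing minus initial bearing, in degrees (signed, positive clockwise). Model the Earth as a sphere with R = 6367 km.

-78.9°

Initial bearing θ₁ = atan2(sin Δλ cos φ₂, cos φ₁ sin φ₂ − sin φ₁ cos φ₂ cos Δλ) = 138.06°
Final bearing θ₂ = (initial bearing from the destination back to the start) + 180° = 59.14°
Δθ = θ₂ − θ₁ = -78.9°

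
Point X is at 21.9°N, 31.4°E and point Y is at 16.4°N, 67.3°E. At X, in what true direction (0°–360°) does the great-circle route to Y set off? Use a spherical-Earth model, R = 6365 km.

θ = atan2( sin Δλ·cos φ₂ ,  cos φ₁ sin φ₂ − sin φ₁ cos φ₂ cos Δλ )
  = atan2(+0.5625, -0.0279) = 92.84°

92.8°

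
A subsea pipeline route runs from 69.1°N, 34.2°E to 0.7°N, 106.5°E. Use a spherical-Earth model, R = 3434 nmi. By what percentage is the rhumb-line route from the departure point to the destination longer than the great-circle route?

3.0%

Great circle: σ = 1.4506 rad → d_gc = Rσ = 4981.5 nmi
Rhumb: Δφ = -1.1938, Δλ = +1.2619, Δψ = -1.6782, q = Δφ/Δψ = 0.7113 → d_rh = R√(Δφ²+q²Δλ²) = 5129.1 nmi
Excess = (5129.1 − 4981.5) / 4981.5 = 147.6 / 4981.5 = 2.96% ≈ 3.0%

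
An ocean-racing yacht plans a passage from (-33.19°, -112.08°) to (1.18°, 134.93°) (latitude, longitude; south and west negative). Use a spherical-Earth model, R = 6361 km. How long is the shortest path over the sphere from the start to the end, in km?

Haversine: a = sin²(Δφ/2)+cos φ₁ cos φ₂ sin²(Δλ/2) = 0.66903;  σ = 2·atan2(√a,√(1−a))
σ = 109.759° → d = Rσ = 6361·1.91565 = 12185 km

12185 km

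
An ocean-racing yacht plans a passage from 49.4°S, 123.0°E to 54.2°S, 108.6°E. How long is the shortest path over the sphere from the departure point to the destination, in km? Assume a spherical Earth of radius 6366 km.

cos σ = sin φ₁ sin φ₂ + cos φ₁ cos φ₂ cos Δλ
      = sin(-49.40°)sin(-54.20°) + cos(-49.40°)cos(-54.20°)cos(-14.40°) = 0.9845
σ = 10.090° → d = Rσ = 6366·0.17611 = 1121 km

1121 km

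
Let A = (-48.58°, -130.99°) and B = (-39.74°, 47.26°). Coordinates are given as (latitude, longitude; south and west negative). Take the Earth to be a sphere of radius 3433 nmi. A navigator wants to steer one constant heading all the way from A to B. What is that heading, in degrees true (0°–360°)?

86.0°

Meridional parts: M(φ₁)=-0.9727, M(φ₂)=-0.7570 → ΔM = +0.2157;  Δλ = +3.1110 rad
tan C = Δλ / ΔM = +14.4241 → C = 86.03°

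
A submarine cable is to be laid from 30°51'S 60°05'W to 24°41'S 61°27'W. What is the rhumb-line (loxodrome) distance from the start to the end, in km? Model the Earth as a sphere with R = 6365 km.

Δψ = ln[tan(π/4+φ₂/2)/tan(π/4+φ₁/2)] = +0.1217;  Δφ = +0.1076 rad,  Δλ = -0.0239 rad
q = Δφ/Δψ = 0.8842
d = R·√(Δφ² + q²Δλ²) = 6365·0.10968 = 698 km

698 km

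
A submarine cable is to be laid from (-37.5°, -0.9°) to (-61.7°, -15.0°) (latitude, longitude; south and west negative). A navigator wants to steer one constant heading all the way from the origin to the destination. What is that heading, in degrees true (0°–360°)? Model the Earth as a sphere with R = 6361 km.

Δψ = ln[tan(π/4+φ₂/2)/tan(π/4+φ₁/2)] = -0.6709
Δλ = -0.2461 rad (taken the short way round)
course = atan2(Δλ, Δψ) = 200.14°

200.1°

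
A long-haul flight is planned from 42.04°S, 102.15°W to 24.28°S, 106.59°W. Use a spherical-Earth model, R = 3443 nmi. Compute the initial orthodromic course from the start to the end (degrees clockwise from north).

N = sin Δλ·cos φ₂ = -0.0706;  D = cos φ₁ sin φ₂ − sin φ₁ cos φ₂ cos Δλ = +0.3032
initial course = atan2(N, D) = 346.90°

346.9°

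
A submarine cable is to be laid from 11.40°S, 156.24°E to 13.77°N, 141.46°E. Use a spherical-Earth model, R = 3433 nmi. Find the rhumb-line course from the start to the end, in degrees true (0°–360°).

Meridional parts: M(φ₁)=-0.2003, M(φ₂)=+0.2427 → ΔM = +0.4430;  Δλ = -0.2580 rad
tan C = Δλ / ΔM = -0.5823 → C = 329.79°

329.8°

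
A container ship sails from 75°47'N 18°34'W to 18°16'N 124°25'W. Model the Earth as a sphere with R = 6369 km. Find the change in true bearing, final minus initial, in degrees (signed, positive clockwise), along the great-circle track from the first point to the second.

Initial bearing θ₁ = atan2(sin Δλ cos φ₂, cos φ₁ sin φ₂ − sin φ₁ cos φ₂ cos Δλ) = 289.77°
Final bearing θ₂ = (initial bearing from the destination back to the start) + 180° = 194.09°
Δθ = θ₂ − θ₁ = -95.7°

-95.7°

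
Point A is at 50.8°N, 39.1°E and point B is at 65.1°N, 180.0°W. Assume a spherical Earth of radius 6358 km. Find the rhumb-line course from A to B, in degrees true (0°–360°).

79.0°

Δψ = ln[tan(π/4+φ₂/2)/tan(π/4+φ₁/2)] = +0.4780
Δλ = +2.4592 rad (taken the short way round)
course = atan2(Δλ, Δψ) = 79.00°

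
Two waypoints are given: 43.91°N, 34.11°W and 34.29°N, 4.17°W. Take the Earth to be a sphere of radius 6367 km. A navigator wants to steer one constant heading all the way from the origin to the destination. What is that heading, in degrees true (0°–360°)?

Meridional parts: M(φ₁)=+0.8547, M(φ₂)=+0.6378 → ΔM = -0.2169;  Δλ = +0.5226 rad
tan C = Δλ / ΔM = -2.4087 → C = 112.55°

112.5°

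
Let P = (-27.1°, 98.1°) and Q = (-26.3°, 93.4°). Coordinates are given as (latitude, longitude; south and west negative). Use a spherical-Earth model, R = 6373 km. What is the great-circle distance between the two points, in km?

Haversine: a = sin²(Δφ/2)+cos φ₁ cos φ₂ sin²(Δλ/2) = 0.00139;  σ = 2·atan2(√a,√(1−a))
σ = 4.274° → d = Rσ = 6373·0.07460 = 475 km

475 km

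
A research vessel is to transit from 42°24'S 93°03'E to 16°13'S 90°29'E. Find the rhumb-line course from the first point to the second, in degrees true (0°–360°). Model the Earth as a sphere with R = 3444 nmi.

355.2°

Δψ = ln[tan(π/4+φ₂/2)/tan(π/4+φ₁/2)] = +0.5317
Δλ = -0.0448 rad (taken the short way round)
course = atan2(Δλ, Δψ) = 355.18°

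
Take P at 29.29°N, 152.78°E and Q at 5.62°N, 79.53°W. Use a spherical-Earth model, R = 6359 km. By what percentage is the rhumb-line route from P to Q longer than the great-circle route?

3.5%

Great circle: σ = 2.0746 rad → d_gc = Rσ = 13192.3 km
Rhumb: Δφ = -0.4131, Δλ = +2.2286, Δψ = -0.4368, q = Δφ/Δψ = 0.9458 → d_rh = R√(Δφ²+q²Δλ²) = 13658.4 km
Excess = (13658.4 − 13192.3) / 13192.3 = 466.1 / 13192.3 = 3.53% ≈ 3.5%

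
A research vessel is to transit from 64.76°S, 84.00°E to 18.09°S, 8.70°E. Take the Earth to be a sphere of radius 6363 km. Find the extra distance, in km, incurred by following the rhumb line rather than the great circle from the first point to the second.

285 km

Great circle: cos σ = sin φ₁ sin φ₂ + cos φ₁ cos φ₂ cos Δλ,  σ = 1.1770 rad → d_gc = 7489.1 km
Rhumb line: Δψ = +1.1755, q = Δφ/Δψ = 0.6929, d_rh = R√(Δφ²+q²Δλ²) = 7774.5 km
Excess = 7774.5 − 7489.1 = 285.4 ≈ 285 km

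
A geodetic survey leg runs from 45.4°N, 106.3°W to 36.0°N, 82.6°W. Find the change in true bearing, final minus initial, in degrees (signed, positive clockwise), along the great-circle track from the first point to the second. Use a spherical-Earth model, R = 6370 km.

Initial bearing θ₁ = atan2(sin Δλ cos φ₂, cos φ₁ sin φ₂ − sin φ₁ cos φ₂ cos Δλ) = 109.44°
Final bearing θ₂ = (initial bearing from the destination back to the start) + 180° = 125.07°
Δθ = θ₂ − θ₁ = +15.6°

+15.6°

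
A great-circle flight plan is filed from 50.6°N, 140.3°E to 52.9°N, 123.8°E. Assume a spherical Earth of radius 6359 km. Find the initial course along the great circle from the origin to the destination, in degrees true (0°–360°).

289.1°

N = sin Δλ·cos φ₂ = -0.1713;  D = cos φ₁ sin φ₂ − sin φ₁ cos φ₂ cos Δλ = +0.0593
initial course = atan2(N, D) = 289.10°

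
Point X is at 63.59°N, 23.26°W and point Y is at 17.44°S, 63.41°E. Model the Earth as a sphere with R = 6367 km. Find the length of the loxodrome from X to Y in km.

11876 km

Δψ = ln[tan(π/4+φ₂/2)/tan(π/4+φ₁/2)] = -1.7589;  Δφ = -1.4142 rad,  Δλ = +1.5127 rad
q = Δφ/Δψ = 0.8040
d = R·√(Δφ² + q²Δλ²) = 6367·1.86531 = 11876 km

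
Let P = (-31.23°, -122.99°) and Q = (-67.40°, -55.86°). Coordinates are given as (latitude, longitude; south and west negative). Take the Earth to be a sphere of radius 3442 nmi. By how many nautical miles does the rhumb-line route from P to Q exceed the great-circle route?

Great circle: cos σ = sin φ₁ sin φ₂ + cos φ₁ cos φ₂ cos Δλ,  σ = 0.9193 rad → d_gc = 3164.3 nmi
Rhumb line: Δψ = -1.0361, q = Δφ/Δψ = 0.6093, d_rh = R√(Δφ²+q²Δλ²) = 3280.1 nmi
Excess = 3280.1 − 3164.3 = 115.8 ≈ 116 nmi

116 nmi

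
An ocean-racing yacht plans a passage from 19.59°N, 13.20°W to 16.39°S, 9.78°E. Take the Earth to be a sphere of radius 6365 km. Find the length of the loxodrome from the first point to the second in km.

4720 km

Δψ = ln[tan(π/4+φ₂/2)/tan(π/4+φ₁/2)] = -0.6388;  Δφ = -0.6280 rad,  Δλ = +0.4011 rad
q = Δφ/Δψ = 0.9830
d = R·√(Δφ² + q²Δλ²) = 6365·0.74148 = 4720 km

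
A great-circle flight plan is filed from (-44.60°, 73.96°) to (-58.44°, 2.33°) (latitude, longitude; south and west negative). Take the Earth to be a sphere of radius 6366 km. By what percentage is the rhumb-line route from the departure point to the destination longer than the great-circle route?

4.4%

Great circle: σ = 0.7731 rad → d_gc = Rσ = 4921.6 km
Rhumb: Δφ = -0.2416, Δλ = -1.2502, Δψ = -0.3922, q = Δφ/Δψ = 0.6159 → d_rh = R√(Δφ²+q²Δλ²) = 5137.1 km
Excess = (5137.1 − 4921.6) / 4921.6 = 215.5 / 4921.6 = 4.38% ≈ 4.4%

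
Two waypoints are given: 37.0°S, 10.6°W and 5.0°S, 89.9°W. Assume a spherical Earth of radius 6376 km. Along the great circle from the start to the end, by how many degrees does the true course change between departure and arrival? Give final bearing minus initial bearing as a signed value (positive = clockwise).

Initial bearing θ₁ = atan2(sin Δλ cos φ₂, cos φ₁ sin φ₂ − sin φ₁ cos φ₂ cos Δλ) = 272.44°
Final bearing θ₂ = (initial bearing from the destination back to the start) + 180° = 306.78°
Δθ = θ₂ − θ₁ = +34.3°

+34.3°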